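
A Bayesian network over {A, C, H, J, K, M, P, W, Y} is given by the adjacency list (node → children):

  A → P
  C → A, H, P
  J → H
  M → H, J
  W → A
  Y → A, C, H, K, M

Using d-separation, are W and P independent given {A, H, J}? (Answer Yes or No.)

No — W and P are not d-separated given {A, H, J}.

Enumerating the 6 paths from W to P and testing each for blocking by {A, H, J}:
Path 1: W → A → P
  A is a chain here and A is conditioned on, so the path is blocked at A.
Path 2: W → A ← C → P
  A is a collider and A is conditioned on, which opens it; C is a fork and C is not conditioned on — no node blocks this path, so it is active.
Path 3: W → A ← Y → H ← C → P
  A is a collider and A is conditioned on, which opens it; Y is a fork and Y is not conditioned on; H is a collider and H is conditioned on, which opens it; C is a fork and C is not conditioned on — no node blocks this path, so it is active.
Path 4: W → A ← Y → C → P
  A is a collider and A is conditioned on, which opens it; Y is a fork and Y is not conditioned on; C is a chain and C is not conditioned on — no node blocks this path, so it is active.
Path 5: W → A ← Y → M → H ← C → P
  A is a collider and A is conditioned on, which opens it; Y is a fork and Y is not conditioned on; M is a chain and M is not conditioned on; H is a collider and H is conditioned on, which opens it; C is a fork and C is not conditioned on — no node blocks this path, so it is active.
Path 6: W → A ← Y → M → J → H ← C → P
  J is a chain here and J is conditioned on, so the path is blocked at J.
At least one path is unblocked, so d-separation fails.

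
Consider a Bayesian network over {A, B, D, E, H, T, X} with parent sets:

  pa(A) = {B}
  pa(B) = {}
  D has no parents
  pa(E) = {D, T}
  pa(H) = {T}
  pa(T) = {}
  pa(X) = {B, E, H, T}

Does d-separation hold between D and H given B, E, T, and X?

There are 4 undirected paths between D and H; checking each against the conditioning set {B, E, T, X}:
  1. D → E → X ← T → H — E:chain[blocks]; X:collider[open]; T:fork[blocks] ⇒ blocked
  2. D → E → X ← H — E:chain[blocks]; X:collider[open] ⇒ blocked
  3. D → E ← T → X ← H — E:collider[open]; T:fork[blocks]; X:collider[open] ⇒ blocked
  4. D → E ← T → H — E:collider[open]; T:fork[blocks] ⇒ blocked
All paths are blocked; D ⊥ H | {B, E, T, X} holds.

Yes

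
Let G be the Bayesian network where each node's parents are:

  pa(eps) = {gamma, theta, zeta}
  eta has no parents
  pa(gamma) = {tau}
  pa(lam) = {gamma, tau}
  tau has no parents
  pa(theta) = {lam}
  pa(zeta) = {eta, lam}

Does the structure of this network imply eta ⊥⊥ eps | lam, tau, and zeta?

Enumerating the 4 paths from eta to eps and testing each for blocking by {lam, tau, zeta}:
  1. eta → zeta → eps — zeta:chain[blocks] ⇒ blocked
  2. eta → zeta ← lam ← tau → gamma → eps — zeta:collider[open]; lam:chain[blocks]; tau:fork[blocks]; gamma:chain[open] ⇒ blocked
  3. eta → zeta ← lam → theta → eps — zeta:collider[open]; lam:fork[blocks]; theta:chain[open] ⇒ blocked
  4. eta → zeta ← lam ← gamma → eps — zeta:collider[open]; lam:chain[blocks]; gamma:fork[open] ⇒ blocked
All paths are blocked; eta ⊥ eps | {lam, tau, zeta} holds.

Yes — eta and eps are d-separated given {lam, tau, zeta}.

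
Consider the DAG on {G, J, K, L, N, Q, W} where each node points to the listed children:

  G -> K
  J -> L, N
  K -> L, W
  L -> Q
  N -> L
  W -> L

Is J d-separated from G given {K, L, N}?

Yes — J and G are d-separated given {K, L, N}.

Enumerating the 4 paths from J to G and testing each for blocking by {K, L, N}:
Path 1: J → N → L ← K ← G
  N is a chain here and N is conditioned on, so the path is blocked at N.
Path 2: J → N → L ← W ← K ← G
  N is a chain here and N is conditioned on, so the path is blocked at N.
Path 3: J → L ← K ← G
  K is a chain here and K is conditioned on, so the path is blocked at K.
Path 4: J → L ← W ← K ← G
  K is a chain here and K is conditioned on, so the path is blocked at K.
All paths are blocked; J ⊥ G | {K, L, N} holds.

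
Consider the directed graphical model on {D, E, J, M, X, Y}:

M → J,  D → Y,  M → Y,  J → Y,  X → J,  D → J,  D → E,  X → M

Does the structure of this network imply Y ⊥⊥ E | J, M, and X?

No

There are 4 undirected paths between Y and E; checking each against the conditioning set {J, M, X}:
Path 1: Y ← M → J ← D → E
  M is a fork here and M is conditioned on, so the path is blocked at M.
Path 2: Y ← M ← X → J ← D → E
  M is a chain here and M is conditioned on, so the path is blocked at M.
Path 3: Y ← D → E
  D is a fork and D is not conditioned on — no node blocks this path, so it is active.
Path 4: Y ← J ← D → E
  J is a chain here and J is conditioned on, so the path is blocked at J.
At least one path is unblocked, so d-separation fails.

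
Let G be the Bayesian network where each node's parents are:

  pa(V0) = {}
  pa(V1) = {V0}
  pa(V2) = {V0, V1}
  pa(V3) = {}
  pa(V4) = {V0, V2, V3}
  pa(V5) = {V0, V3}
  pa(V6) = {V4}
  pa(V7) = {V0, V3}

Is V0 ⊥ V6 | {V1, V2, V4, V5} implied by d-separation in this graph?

Yes

Enumerating the 5 paths from V0 to V6 and testing each for blocking by {V1, V2, V4, V5}:
Path 1: V0 → V1 → V2 → V4 → V6
  V1 is a chain here and V1 is conditioned on, so the path is blocked at V1.
Path 2: V0 → V5 ← V3 → V4 → V6
  V4 is a chain here and V4 is conditioned on, so the path is blocked at V4.
Path 3: V0 → V4 → V6
  V4 is a chain here and V4 is conditioned on, so the path is blocked at V4.
Path 4: V0 → V7 ← V3 → V4 → V6
  V7 is a collider here and neither V7 nor any of its descendants is conditioned on, so the collider stays closed — the path is blocked at V7.
Path 5: V0 → V2 → V4 → V6
  V2 is a chain here and V2 is conditioned on, so the path is blocked at V2.
All paths are blocked; V0 ⊥ V6 | {V1, V2, V4, V5} holds.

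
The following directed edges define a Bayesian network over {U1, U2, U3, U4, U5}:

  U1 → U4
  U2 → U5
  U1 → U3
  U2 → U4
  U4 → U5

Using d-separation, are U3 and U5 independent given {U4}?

No

There are 2 undirected paths between U3 and U5; checking each against the conditioning set {U4}:
  1. U3 ← U1 → U4 ← U2 → U5 — U1:fork[open]; U4:collider[open]; U2:fork[open] ⇒ active
  2. U3 ← U1 → U4 → U5 — U1:fork[open]; U4:chain[blocks] ⇒ blocked
Since the path U3 ← U1 → U4 ← U2 → U5 is active, U3 and U5 are not d-separated given {U4}.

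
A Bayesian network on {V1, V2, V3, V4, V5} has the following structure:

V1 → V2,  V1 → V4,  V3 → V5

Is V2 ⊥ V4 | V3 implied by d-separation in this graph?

Only one path connects V2 and V4:
Path 1: V2 ← V1 → V4
  V1 is a fork and V1 is not conditioned on — no node blocks this path, so it is active.
At least one path is unblocked, so d-separation fails.

No — V2 and V4 are not d-separated given {V3}.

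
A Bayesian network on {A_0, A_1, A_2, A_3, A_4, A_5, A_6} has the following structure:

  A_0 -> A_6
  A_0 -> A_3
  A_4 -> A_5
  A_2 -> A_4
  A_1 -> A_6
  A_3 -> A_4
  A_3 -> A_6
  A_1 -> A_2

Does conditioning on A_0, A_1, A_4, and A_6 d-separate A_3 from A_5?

3 paths connect A_3 and A_5; each must be blocked for d-separation to hold:
  1. A_3 → A_6 ← A_1 → A_2 → A_4 → A_5 — A_6:collider[open]; A_1:fork[blocks]; A_2:chain[open]; A_4:chain[blocks] ⇒ blocked
  2. A_3 → A_4 → A_5 — A_4:chain[blocks] ⇒ blocked
  3. A_3 ← A_0 → A_6 ← A_1 → A_2 → A_4 → A_5 — A_0:fork[blocks]; A_6:collider[open]; A_1:fork[blocks]; A_2:chain[open]; A_4:chain[blocks] ⇒ blocked
Since every path is blocked, d-separation holds.

Yes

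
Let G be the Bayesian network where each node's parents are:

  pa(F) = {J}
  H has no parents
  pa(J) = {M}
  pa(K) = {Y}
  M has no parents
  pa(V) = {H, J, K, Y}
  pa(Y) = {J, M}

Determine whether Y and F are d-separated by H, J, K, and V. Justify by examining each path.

Enumerating the 4 paths from Y to F and testing each for blocking by {H, J, K, V}:
  1. Y ← J → F — J:fork[blocks] ⇒ blocked
  2. Y ← M → J → F — M:fork[open]; J:chain[blocks] ⇒ blocked
  3. Y → K → V ← J → F — K:chain[blocks]; V:collider[open]; J:fork[blocks] ⇒ blocked
  4. Y → V ← J → F — V:collider[open]; J:fork[blocks] ⇒ blocked
Since every path is blocked, d-separation holds.

Yes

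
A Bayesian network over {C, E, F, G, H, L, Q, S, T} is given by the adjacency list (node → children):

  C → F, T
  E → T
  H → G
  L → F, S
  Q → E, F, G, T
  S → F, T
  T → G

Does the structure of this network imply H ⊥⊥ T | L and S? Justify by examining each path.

Yes

There are 6 undirected paths between H and T; checking each against the conditioning set {L, S}:
Path 1: H → G ← T
  G is a collider here and neither G nor any of its descendants is conditioned on, so the collider stays closed — the path is blocked at G.
Path 2: H → G ← Q → T
  G is a collider here and neither G nor any of its descendants is conditioned on, so the collider stays closed — the path is blocked at G.
Path 3: H → G ← Q → F ← S → T
  G is a collider here and neither G nor any of its descendants is conditioned on, so the collider stays closed — the path is blocked at G.
Path 4: H → G ← Q → F ← L → S → T
  G is a collider here and neither G nor any of its descendants is conditioned on, so the collider stays closed — the path is blocked at G.
Path 5: H → G ← Q → F ← C → T
  G is a collider here and neither G nor any of its descendants is conditioned on, so the collider stays closed — the path is blocked at G.
Path 6: H → G ← Q → E → T
  G is a collider here and neither G nor any of its descendants is conditioned on, so the collider stays closed — the path is blocked at G.
All paths are blocked; H ⊥ T | {L, S} holds.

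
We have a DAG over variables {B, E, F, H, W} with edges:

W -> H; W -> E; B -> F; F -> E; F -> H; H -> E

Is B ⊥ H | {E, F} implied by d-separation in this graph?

We examine all 3 paths between B and H:
Path 1: B → F → H
  F is a chain here and F is conditioned on, so the path is blocked at F.
Path 2: B → F → E ← W → H
  F is a chain here and F is conditioned on, so the path is blocked at F.
Path 3: B → F → E ← H
  F is a chain here and F is conditioned on, so the path is blocked at F.
All paths are blocked; B ⊥ H | {E, F} holds.

Yes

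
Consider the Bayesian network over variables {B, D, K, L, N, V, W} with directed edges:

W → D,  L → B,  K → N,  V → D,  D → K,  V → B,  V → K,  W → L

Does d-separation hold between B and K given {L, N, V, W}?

Enumerating the 4 paths from B to K and testing each for blocking by {L, N, V, W}:
  1. B ← V → D → K — V:fork[blocks]; D:chain[open] ⇒ blocked
  2. B ← V → K — V:fork[blocks] ⇒ blocked
  3. B ← L ← W → D ← V → K — L:chain[blocks]; W:fork[blocks]; D:collider[open]; V:fork[blocks] ⇒ blocked
  4. B ← L ← W → D → K — L:chain[blocks]; W:fork[blocks]; D:chain[open] ⇒ blocked
Every path is blocked, so B and K are d-separated given {L, N, V, W}.

Yes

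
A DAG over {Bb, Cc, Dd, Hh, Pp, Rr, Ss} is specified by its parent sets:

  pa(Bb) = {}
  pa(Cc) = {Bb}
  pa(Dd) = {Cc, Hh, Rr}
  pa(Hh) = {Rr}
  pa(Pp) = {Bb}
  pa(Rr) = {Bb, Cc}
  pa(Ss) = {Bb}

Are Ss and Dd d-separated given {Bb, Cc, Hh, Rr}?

Yes — Ss and Dd are d-separated given {Bb, Cc, Hh, Rr}.

We examine all 6 paths between Ss and Dd:
  1. Ss ← Bb → Cc → Dd — Bb:fork[blocks]; Cc:chain[blocks] ⇒ blocked
  2. Ss ← Bb → Cc → Rr → Hh → Dd — Bb:fork[blocks]; Cc:chain[blocks]; Rr:chain[blocks]; Hh:chain[blocks] ⇒ blocked
  3. Ss ← Bb → Cc → Rr → Dd — Bb:fork[blocks]; Cc:chain[blocks]; Rr:chain[blocks] ⇒ blocked
  4. Ss ← Bb → Rr ← Cc → Dd — Bb:fork[blocks]; Rr:collider[open]; Cc:fork[blocks] ⇒ blocked
  5. Ss ← Bb → Rr → Hh → Dd — Bb:fork[blocks]; Rr:chain[blocks]; Hh:chain[blocks] ⇒ blocked
  6. Ss ← Bb → Rr → Dd — Bb:fork[blocks]; Rr:chain[blocks] ⇒ blocked
Since every path is blocked, d-separation holds.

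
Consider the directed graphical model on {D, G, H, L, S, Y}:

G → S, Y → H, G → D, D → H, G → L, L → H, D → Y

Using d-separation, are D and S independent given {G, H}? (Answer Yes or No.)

Yes

We examine all 3 paths between D and S:
Path 1: D → H ← L ← G → S
  G is a fork here and G is conditioned on, so the path is blocked at G.
Path 2: D → Y → H ← L ← G → S
  G is a fork here and G is conditioned on, so the path is blocked at G.
Path 3: D ← G → S
  G is a fork here and G is conditioned on, so the path is blocked at G.
All paths are blocked; D ⊥ S | {G, H} holds.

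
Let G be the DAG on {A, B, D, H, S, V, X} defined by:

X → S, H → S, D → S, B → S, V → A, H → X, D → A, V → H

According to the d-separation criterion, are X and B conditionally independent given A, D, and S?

No

3 paths connect X and B; each must be blocked for d-separation to hold:
  1. X → S ← B — S:collider[open] ⇒ active
  2. X ← H → S ← B — H:fork[open]; S:collider[open] ⇒ active
  3. X ← H ← V → A ← D → S ← B — H:chain[open]; V:fork[open]; A:collider[open]; D:fork[blocks]; S:collider[open] ⇒ blocked
At least one path is unblocked, so d-separation fails.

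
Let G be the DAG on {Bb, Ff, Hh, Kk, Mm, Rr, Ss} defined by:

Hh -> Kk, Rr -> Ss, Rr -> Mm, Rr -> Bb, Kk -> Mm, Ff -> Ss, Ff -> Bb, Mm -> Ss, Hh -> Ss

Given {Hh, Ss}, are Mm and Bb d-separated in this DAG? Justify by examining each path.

We examine all 6 paths between Mm and Bb:
  1. Mm → Ss ← Ff → Bb — Ss:collider[open]; Ff:fork[open] ⇒ active
  2. Mm → Ss ← Rr → Bb — Ss:collider[open]; Rr:fork[open] ⇒ active
  3. Mm ← Kk ← Hh → Ss ← Ff → Bb — Kk:chain[open]; Hh:fork[blocks]; Ss:collider[open]; Ff:fork[open] ⇒ blocked
  4. Mm ← Kk ← Hh → Ss ← Rr → Bb — Kk:chain[open]; Hh:fork[blocks]; Ss:collider[open]; Rr:fork[open] ⇒ blocked
  5. Mm ← Rr → Ss ← Ff → Bb — Rr:fork[open]; Ss:collider[open]; Ff:fork[open] ⇒ active
  6. Mm ← Rr → Bb — Rr:fork[open] ⇒ active
Because an active path exists, Mm and Bb are not d-separated.

No — Mm and Bb are not d-separated given {Hh, Ss}.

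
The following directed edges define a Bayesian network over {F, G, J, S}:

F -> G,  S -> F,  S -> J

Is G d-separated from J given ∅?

No

There is one path between G and J:
Path 1: G ← F ← S → J
  F is a chain and F is not conditioned on; S is a fork and S is not conditioned on — no node blocks this path, so it is active.
Because an active path exists, G and J are not d-separated.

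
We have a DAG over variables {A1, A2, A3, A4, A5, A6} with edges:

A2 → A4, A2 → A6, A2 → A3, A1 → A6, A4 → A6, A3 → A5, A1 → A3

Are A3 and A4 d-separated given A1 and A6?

No

We examine all 4 paths between A3 and A4:
Path 1: A3 ← A1 → A6 ← A4
  A1 is a fork here and A1 is conditioned on, so the path is blocked at A1.
Path 2: A3 ← A1 → A6 ← A2 → A4
  A1 is a fork here and A1 is conditioned on, so the path is blocked at A1.
Path 3: A3 ← A2 → A4
  A2 is a fork and A2 is not conditioned on — no node blocks this path, so it is active.
Path 4: A3 ← A2 → A6 ← A4
  A2 is a fork and A2 is not conditioned on; A6 is a collider and A6 is conditioned on, which opens it — no node blocks this path, so it is active.
At least one path is unblocked, so d-separation fails.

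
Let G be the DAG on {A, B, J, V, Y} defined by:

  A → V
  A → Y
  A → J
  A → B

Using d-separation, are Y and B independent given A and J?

Yes

The only undirected path from Y to B is:
Path 1: Y ← A → B
  A is a fork here and A is conditioned on, so the path is blocked at A.
All paths are blocked; Y ⊥ B | {A, J} holds.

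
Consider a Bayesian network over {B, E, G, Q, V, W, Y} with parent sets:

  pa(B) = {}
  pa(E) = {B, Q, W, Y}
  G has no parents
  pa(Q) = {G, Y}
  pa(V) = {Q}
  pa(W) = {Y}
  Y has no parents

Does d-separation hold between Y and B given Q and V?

We examine all 3 paths between Y and B:
  1. Y → W → E ← B — W:chain[open]; E:collider[blocks] ⇒ blocked
  2. Y → Q → E ← B — Q:chain[blocks]; E:collider[blocks] ⇒ blocked
  3. Y → E ← B — E:collider[blocks] ⇒ blocked
All paths are blocked; Y ⊥ B | {Q, V} holds.

Yes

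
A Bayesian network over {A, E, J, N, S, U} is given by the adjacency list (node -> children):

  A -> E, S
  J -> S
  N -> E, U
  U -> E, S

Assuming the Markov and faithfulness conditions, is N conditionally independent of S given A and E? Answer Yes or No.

Enumerating the 4 paths from N to S and testing each for blocking by {A, E}:
  1. N → E ← U → S — E:collider[open]; U:fork[open] ⇒ active
  2. N → E ← A → S — E:collider[open]; A:fork[blocks] ⇒ blocked
  3. N → U → E ← A → S — U:chain[open]; E:collider[open]; A:fork[blocks] ⇒ blocked
  4. N → U → S — U:chain[open] ⇒ active
Because an active path exists, N and S are not d-separated.

No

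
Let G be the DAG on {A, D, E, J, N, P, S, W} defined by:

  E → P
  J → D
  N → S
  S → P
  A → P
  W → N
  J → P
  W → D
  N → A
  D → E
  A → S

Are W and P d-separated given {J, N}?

There are 6 undirected paths between W and P; checking each against the conditioning set {J, N}:
Path 1: W → D → E → P
  D is a chain and D is not conditioned on; E is a chain and E is not conditioned on — no node blocks this path, so it is active.
Path 2: W → D ← J → P
  D is a collider here and neither D nor any of its descendants is conditioned on, so the collider stays closed — the path is blocked at D.
Path 3: W → N → S → P
  N is a chain here and N is conditioned on, so the path is blocked at N.
Path 4: W → N → S ← A → P
  N is a chain here and N is conditioned on, so the path is blocked at N.
Path 5: W → N → A → S → P
  N is a chain here and N is conditioned on, so the path is blocked at N.
Path 6: W → N → A → P
  N is a chain here and N is conditioned on, so the path is blocked at N.
Because an active path exists, W and P are not d-separated.

No — W and P are not d-separated given {J, N}.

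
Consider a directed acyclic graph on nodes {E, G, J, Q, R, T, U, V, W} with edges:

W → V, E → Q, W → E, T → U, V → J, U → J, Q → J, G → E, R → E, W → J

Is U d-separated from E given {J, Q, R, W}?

Yes

3 paths connect U and E; each must be blocked for d-separation to hold:
Path 1: U → J ← Q ← E
  Q is a chain here and Q is conditioned on, so the path is blocked at Q.
Path 2: U → J ← V ← W → E
  W is a fork here and W is conditioned on, so the path is blocked at W.
Path 3: U → J ← W → E
  W is a fork here and W is conditioned on, so the path is blocked at W.
Every path is blocked, so U and E are d-separated given {J, Q, R, W}.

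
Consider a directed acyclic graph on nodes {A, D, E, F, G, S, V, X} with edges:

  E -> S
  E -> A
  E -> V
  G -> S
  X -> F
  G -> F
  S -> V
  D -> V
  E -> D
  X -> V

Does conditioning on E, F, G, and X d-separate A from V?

4 paths connect A and V; each must be blocked for d-separation to hold:
Path 1: A ← E → D → V
  E is a fork here and E is conditioned on, so the path is blocked at E.
Path 2: A ← E → V
  E is a fork here and E is conditioned on, so the path is blocked at E.
Path 3: A ← E → S ← G → F ← X → V
  E is a fork here and E is conditioned on, so the path is blocked at E.
Path 4: A ← E → S → V
  E is a fork here and E is conditioned on, so the path is blocked at E.
All paths are blocked; A ⊥ V | {E, F, G, X} holds.

Yes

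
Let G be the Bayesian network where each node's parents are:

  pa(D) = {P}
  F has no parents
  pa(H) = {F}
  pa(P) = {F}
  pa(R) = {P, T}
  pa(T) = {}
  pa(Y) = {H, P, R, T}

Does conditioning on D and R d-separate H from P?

No

There are 4 undirected paths between H and P; checking each against the conditioning set {D, R}:
  1. H → Y ← P — Y:collider[blocks] ⇒ blocked
  2. H → Y ← R ← P — Y:collider[blocks]; R:chain[blocks] ⇒ blocked
  3. H → Y ← T → R ← P — Y:collider[blocks]; T:fork[open]; R:collider[open] ⇒ blocked
  4. H ← F → P — F:fork[open] ⇒ active
At least one path is unblocked, so d-separation fails.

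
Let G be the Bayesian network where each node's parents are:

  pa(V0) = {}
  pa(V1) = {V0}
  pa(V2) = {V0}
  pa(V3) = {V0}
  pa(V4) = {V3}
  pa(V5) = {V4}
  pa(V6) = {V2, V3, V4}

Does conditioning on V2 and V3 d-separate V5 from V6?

There are 3 undirected paths between V5 and V6; checking each against the conditioning set {V2, V3}:
Path 1: V5 ← V4 ← V3 → V6
  V3 is a fork here and V3 is conditioned on, so the path is blocked at V3.
Path 2: V5 ← V4 ← V3 ← V0 → V2 → V6
  V3 is a chain here and V3 is conditioned on, so the path is blocked at V3.
Path 3: V5 ← V4 → V6
  V4 is a fork and V4 is not conditioned on — no node blocks this path, so it is active.
Since the path V5 ← V4 → V6 is active, V5 and V6 are not d-separated given {V2, V3}.

No — V5 and V6 are not d-separated given {V2, V3}.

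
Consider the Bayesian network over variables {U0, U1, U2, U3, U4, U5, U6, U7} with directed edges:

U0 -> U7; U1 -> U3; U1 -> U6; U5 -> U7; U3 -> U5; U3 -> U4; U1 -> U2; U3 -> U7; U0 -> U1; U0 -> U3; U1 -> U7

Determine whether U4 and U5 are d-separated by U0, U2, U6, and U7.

No — U4 and U5 are not d-separated given {U0, U2, U6, U7}.

Enumerating the 6 paths from U4 to U5 and testing each for blocking by {U0, U2, U6, U7}:
Path 1: U4 ← U3 ← U0 → U1 → U7 ← U5
  U0 is a fork here and U0 is conditioned on, so the path is blocked at U0.
Path 2: U4 ← U3 ← U0 → U7 ← U5
  U0 is a fork here and U0 is conditioned on, so the path is blocked at U0.
Path 3: U4 ← U3 → U5
  U3 is a fork and U3 is not conditioned on — no node blocks this path, so it is active.
Path 4: U4 ← U3 ← U1 ← U0 → U7 ← U5
  U0 is a fork here and U0 is conditioned on, so the path is blocked at U0.
Path 5: U4 ← U3 ← U1 → U7 ← U5
  U3 is a chain and U3 is not conditioned on; U1 is a fork and U1 is not conditioned on; U7 is a collider and U7 is conditioned on, which opens it — no node blocks this path, so it is active.
Path 6: U4 ← U3 → U7 ← U5
  U3 is a fork and U3 is not conditioned on; U7 is a collider and U7 is conditioned on, which opens it — no node blocks this path, so it is active.
Because an active path exists, U4 and U5 are not d-separated.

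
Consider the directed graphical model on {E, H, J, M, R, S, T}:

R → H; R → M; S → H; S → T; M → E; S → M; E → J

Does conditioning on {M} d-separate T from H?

Enumerating the 2 paths from T to H and testing each for blocking by {M}:
Path 1: T ← S → M ← R → H
  S is a fork and S is not conditioned on; M is a collider and M is conditioned on, which opens it; R is a fork and R is not conditioned on — no node blocks this path, so it is active.
Path 2: T ← S → H
  S is a fork and S is not conditioned on — no node blocks this path, so it is active.
Since the path T ← S → M ← R → H is active, T and H are not d-separated given {M}.

No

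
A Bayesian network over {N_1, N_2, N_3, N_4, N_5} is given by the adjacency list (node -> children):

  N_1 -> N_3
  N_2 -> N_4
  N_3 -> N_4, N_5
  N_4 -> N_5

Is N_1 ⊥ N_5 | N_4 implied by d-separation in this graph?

No

We examine all 2 paths between N_1 and N_5:
Path 1: N_1 → N_3 → N_5
  N_3 is a chain and N_3 is not conditioned on — no node blocks this path, so it is active.
Path 2: N_1 → N_3 → N_4 → N_5
  N_4 is a chain here and N_4 is conditioned on, so the path is blocked at N_4.
Since the path N_1 → N_3 → N_5 is active, N_1 and N_5 are not d-separated given {N_4}.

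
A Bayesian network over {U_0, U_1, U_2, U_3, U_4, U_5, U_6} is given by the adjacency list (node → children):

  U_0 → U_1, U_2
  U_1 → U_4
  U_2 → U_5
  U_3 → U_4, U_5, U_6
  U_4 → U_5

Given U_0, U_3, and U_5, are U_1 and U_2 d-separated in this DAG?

Enumerating the 3 paths from U_1 to U_2 and testing each for blocking by {U_0, U_3, U_5}:
Path 1: U_1 ← U_0 → U_2
  U_0 is a fork here and U_0 is conditioned on, so the path is blocked at U_0.
Path 2: U_1 → U_4 → U_5 ← U_2
  U_4 is a chain and U_4 is not conditioned on; U_5 is a collider and U_5 is conditioned on, which opens it — no node blocks this path, so it is active.
Path 3: U_1 → U_4 ← U_3 → U_5 ← U_2
  U_3 is a fork here and U_3 is conditioned on, so the path is blocked at U_3.
Since the path U_1 → U_4 → U_5 ← U_2 is active, U_1 and U_2 are not d-separated given {U_0, U_3, U_5}.

No — U_1 and U_2 are not d-separated given {U_0, U_3, U_5}.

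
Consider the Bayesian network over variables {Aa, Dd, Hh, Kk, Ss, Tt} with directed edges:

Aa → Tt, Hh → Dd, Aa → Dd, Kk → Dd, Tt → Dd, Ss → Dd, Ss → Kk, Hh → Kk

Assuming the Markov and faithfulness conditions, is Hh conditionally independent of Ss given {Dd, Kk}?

No — Hh and Ss are not d-separated given {Dd, Kk}.

4 paths connect Hh and Ss; each must be blocked for d-separation to hold:
Path 1: Hh → Kk ← Ss
  Kk is a collider and Kk is conditioned on, which opens it — no node blocks this path, so it is active.
Path 2: Hh → Kk → Dd ← Ss
  Kk is a chain here and Kk is conditioned on, so the path is blocked at Kk.
Path 3: Hh → Dd ← Kk ← Ss
  Kk is a chain here and Kk is conditioned on, so the path is blocked at Kk.
Path 4: Hh → Dd ← Ss
  Dd is a collider and Dd is conditioned on, which opens it — no node blocks this path, so it is active.
At least one path is unblocked, so d-separation fails.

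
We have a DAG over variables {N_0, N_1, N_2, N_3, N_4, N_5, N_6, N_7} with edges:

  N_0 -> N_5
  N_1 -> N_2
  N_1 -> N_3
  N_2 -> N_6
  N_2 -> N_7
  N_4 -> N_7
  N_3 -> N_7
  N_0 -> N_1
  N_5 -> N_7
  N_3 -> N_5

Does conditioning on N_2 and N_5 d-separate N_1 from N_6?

Yes

We examine all 5 paths between N_1 and N_6:
Path 1: N_1 → N_2 → N_6
  N_2 is a chain here and N_2 is conditioned on, so the path is blocked at N_2.
Path 2: N_1 ← N_0 → N_5 ← N_3 → N_7 ← N_2 → N_6
  N_7 is a collider here and neither N_7 nor any of its descendants is conditioned on, so the collider stays closed — the path is blocked at N_7.
Path 3: N_1 ← N_0 → N_5 → N_7 ← N_2 → N_6
  N_5 is a chain here and N_5 is conditioned on, so the path is blocked at N_5.
Path 4: N_1 → N_3 → N_5 → N_7 ← N_2 → N_6
  N_5 is a chain here and N_5 is conditioned on, so the path is blocked at N_5.
Path 5: N_1 → N_3 → N_7 ← N_2 → N_6
  N_7 is a collider here and neither N_7 nor any of its descendants is conditioned on, so the collider stays closed — the path is blocked at N_7.
Since every path is blocked, d-separation holds.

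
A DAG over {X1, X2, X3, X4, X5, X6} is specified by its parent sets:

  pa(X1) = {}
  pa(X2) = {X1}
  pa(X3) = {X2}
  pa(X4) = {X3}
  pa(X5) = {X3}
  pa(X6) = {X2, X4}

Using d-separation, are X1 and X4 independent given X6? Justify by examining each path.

2 paths connect X1 and X4; each must be blocked for d-separation to hold:
Path 1: X1 → X2 → X6 ← X4
  X2 is a chain and X2 is not conditioned on; X6 is a collider and X6 is conditioned on, which opens it — no node blocks this path, so it is active.
Path 2: X1 → X2 → X3 → X4
  X2 is a chain and X2 is not conditioned on; X3 is a chain and X3 is not conditioned on — no node blocks this path, so it is active.
Since the path X1 → X2 → X6 ← X4 is active, X1 and X4 are not d-separated given {X6}.

No — X1 and X4 are not d-separated given {X6}.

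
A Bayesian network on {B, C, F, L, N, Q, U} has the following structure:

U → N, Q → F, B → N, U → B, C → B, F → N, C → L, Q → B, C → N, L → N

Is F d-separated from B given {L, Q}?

Yes — F and B are d-separated given {L, Q}.

Enumerating the 5 paths from F to B and testing each for blocking by {L, Q}:
Path 1: F → N ← B
  N is a collider here and neither N nor any of its descendants is conditioned on, so the collider stays closed — the path is blocked at N.
Path 2: F → N ← C → B
  N is a collider here and neither N nor any of its descendants is conditioned on, so the collider stays closed — the path is blocked at N.
Path 3: F → N ← L ← C → B
  N is a collider here and neither N nor any of its descendants is conditioned on, so the collider stays closed — the path is blocked at N.
Path 4: F → N ← U → B
  N is a collider here and neither N nor any of its descendants is conditioned on, so the collider stays closed — the path is blocked at N.
Path 5: F ← Q → B
  Q is a fork here and Q is conditioned on, so the path is blocked at Q.
Since every path is blocked, d-separation holds.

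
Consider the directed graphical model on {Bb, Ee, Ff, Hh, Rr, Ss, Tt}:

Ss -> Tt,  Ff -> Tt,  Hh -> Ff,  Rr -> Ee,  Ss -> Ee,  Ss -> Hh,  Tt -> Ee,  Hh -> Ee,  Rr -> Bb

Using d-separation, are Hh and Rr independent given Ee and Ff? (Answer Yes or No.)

5 paths connect Hh and Rr; each must be blocked for d-separation to hold:
Path 1: Hh ← Ss → Tt → Ee ← Rr
  Ss is a fork and Ss is not conditioned on; Tt is a chain and Tt is not conditioned on; Ee is a collider and Ee is conditioned on, which opens it — no node blocks this path, so it is active.
Path 2: Hh ← Ss → Ee ← Rr
  Ss is a fork and Ss is not conditioned on; Ee is a collider and Ee is conditioned on, which opens it — no node blocks this path, so it is active.
Path 3: Hh → Ff → Tt ← Ss → Ee ← Rr
  Ff is a chain here and Ff is conditioned on, so the path is blocked at Ff.
Path 4: Hh → Ff → Tt → Ee ← Rr
  Ff is a chain here and Ff is conditioned on, so the path is blocked at Ff.
Path 5: Hh → Ee ← Rr
  Ee is a collider and Ee is conditioned on, which opens it — no node blocks this path, so it is active.
Since the path Hh ← Ss → Tt → Ee ← Rr is active, Hh and Rr are not d-separated given {Ee, Ff}.

No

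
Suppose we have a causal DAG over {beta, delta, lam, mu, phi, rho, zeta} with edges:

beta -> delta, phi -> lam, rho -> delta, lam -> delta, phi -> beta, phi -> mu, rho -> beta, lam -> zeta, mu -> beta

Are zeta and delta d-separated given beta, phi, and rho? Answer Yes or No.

5 paths connect zeta and delta; each must be blocked for d-separation to hold:
Path 1: zeta ← lam ← phi → mu → beta ← rho → delta
  phi is a fork here and phi is conditioned on, so the path is blocked at phi.
Path 2: zeta ← lam ← phi → mu → beta → delta
  phi is a fork here and phi is conditioned on, so the path is blocked at phi.
Path 3: zeta ← lam ← phi → beta ← rho → delta
  phi is a fork here and phi is conditioned on, so the path is blocked at phi.
Path 4: zeta ← lam ← phi → beta → delta
  phi is a fork here and phi is conditioned on, so the path is blocked at phi.
Path 5: zeta ← lam → delta
  lam is a fork and lam is not conditioned on — no node blocks this path, so it is active.
At least one path is unblocked, so d-separation fails.

No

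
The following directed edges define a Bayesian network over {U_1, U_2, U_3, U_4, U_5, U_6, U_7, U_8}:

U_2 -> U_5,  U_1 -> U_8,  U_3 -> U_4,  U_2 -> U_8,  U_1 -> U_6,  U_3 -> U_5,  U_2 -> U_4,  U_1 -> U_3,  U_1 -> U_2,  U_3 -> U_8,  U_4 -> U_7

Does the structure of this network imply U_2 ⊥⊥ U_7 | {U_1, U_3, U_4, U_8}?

Yes — U_2 and U_7 are d-separated given {U_1, U_3, U_4, U_8}.

6 paths connect U_2 and U_7; each must be blocked for d-separation to hold:
Path 1: U_2 → U_5 ← U_3 → U_4 → U_7
  U_5 is a collider here and neither U_5 nor any of its descendants is conditioned on, so the collider stays closed — the path is blocked at U_5.
Path 2: U_2 → U_4 → U_7
  U_4 is a chain here and U_4 is conditioned on, so the path is blocked at U_4.
Path 3: U_2 ← U_1 → U_3 → U_4 → U_7
  U_1 is a fork here and U_1 is conditioned on, so the path is blocked at U_1.
Path 4: U_2 ← U_1 → U_8 ← U_3 → U_4 → U_7
  U_1 is a fork here and U_1 is conditioned on, so the path is blocked at U_1.
Path 5: U_2 → U_8 ← U_3 → U_4 → U_7
  U_3 is a fork here and U_3 is conditioned on, so the path is blocked at U_3.
Path 6: U_2 → U_8 ← U_1 → U_3 → U_4 → U_7
  U_1 is a fork here and U_1 is conditioned on, so the path is blocked at U_1.
Every path is blocked, so U_2 and U_7 are d-separated given {U_1, U_3, U_4, U_8}.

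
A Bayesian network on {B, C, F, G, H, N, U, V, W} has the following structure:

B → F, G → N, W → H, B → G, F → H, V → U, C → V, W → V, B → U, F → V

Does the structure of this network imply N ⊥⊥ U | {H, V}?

We examine all 3 paths between N and U:
  1. N ← G ← B → U — G:chain[open]; B:fork[open] ⇒ active
  2. N ← G ← B → F → H ← W → V → U — G:chain[open]; B:fork[open]; F:chain[open]; H:collider[open]; W:fork[open]; V:chain[blocks] ⇒ blocked
  3. N ← G ← B → F → V → U — G:chain[open]; B:fork[open]; F:chain[open]; V:chain[blocks] ⇒ blocked
Since the path N ← G ← B → U is active, N and U are not d-separated given {H, V}.

No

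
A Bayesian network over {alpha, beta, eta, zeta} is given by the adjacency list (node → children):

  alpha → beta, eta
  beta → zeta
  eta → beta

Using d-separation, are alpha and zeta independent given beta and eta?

There are 2 undirected paths between alpha and zeta; checking each against the conditioning set {beta, eta}:
Path 1: alpha → eta → beta → zeta
  eta is a chain here and eta is conditioned on, so the path is blocked at eta.
Path 2: alpha → beta → zeta
  beta is a chain here and beta is conditioned on, so the path is blocked at beta.
All paths are blocked; alpha ⊥ zeta | {beta, eta} holds.

Yes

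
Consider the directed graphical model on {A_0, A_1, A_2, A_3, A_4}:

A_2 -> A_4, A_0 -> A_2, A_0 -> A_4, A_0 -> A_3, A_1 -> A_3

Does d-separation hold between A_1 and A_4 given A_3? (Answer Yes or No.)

No

2 paths connect A_1 and A_4; each must be blocked for d-separation to hold:
Path 1: A_1 → A_3 ← A_0 → A_4
  A_3 is a collider and A_3 is conditioned on, which opens it; A_0 is a fork and A_0 is not conditioned on — no node blocks this path, so it is active.
Path 2: A_1 → A_3 ← A_0 → A_2 → A_4
  A_3 is a collider and A_3 is conditioned on, which opens it; A_0 is a fork and A_0 is not conditioned on; A_2 is a chain and A_2 is not conditioned on — no node blocks this path, so it is active.
Since the path A_1 → A_3 ← A_0 → A_4 is active, A_1 and A_4 are not d-separated given {A_3}.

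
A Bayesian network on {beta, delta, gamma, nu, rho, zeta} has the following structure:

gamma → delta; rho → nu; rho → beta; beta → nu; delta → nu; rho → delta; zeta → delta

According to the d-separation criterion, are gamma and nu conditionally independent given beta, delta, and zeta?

There are 3 undirected paths between gamma and nu; checking each against the conditioning set {beta, delta, zeta}:
  1. gamma → delta → nu — delta:chain[blocks] ⇒ blocked
  2. gamma → delta ← rho → nu — delta:collider[open]; rho:fork[open] ⇒ active
  3. gamma → delta ← rho → beta → nu — delta:collider[open]; rho:fork[open]; beta:chain[blocks] ⇒ blocked
At least one path is unblocked, so d-separation fails.

No — gamma and nu are not d-separated given {beta, delta, zeta}.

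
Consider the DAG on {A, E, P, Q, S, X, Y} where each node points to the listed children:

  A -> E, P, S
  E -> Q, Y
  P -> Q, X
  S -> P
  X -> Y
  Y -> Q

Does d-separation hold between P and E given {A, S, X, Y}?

There are 6 undirected paths between P and E; checking each against the conditioning set {A, S, X, Y}:
Path 1: P ← A → E
  A is a fork here and A is conditioned on, so the path is blocked at A.
Path 2: P → X → Y ← E
  X is a chain here and X is conditioned on, so the path is blocked at X.
Path 3: P → X → Y → Q ← E
  X is a chain here and X is conditioned on, so the path is blocked at X.
Path 4: P → Q ← Y ← E
  Q is a collider here and neither Q nor any of its descendants is conditioned on, so the collider stays closed — the path is blocked at Q.
Path 5: P → Q ← E
  Q is a collider here and neither Q nor any of its descendants is conditioned on, so the collider stays closed — the path is blocked at Q.
Path 6: P ← S ← A → E
  S is a chain here and S is conditioned on, so the path is blocked at S.
All paths are blocked; P ⊥ E | {A, S, X, Y} holds.

Yes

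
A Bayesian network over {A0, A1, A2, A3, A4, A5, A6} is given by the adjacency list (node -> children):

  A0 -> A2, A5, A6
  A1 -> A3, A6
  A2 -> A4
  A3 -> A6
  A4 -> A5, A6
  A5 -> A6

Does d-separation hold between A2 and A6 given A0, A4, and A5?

Yes

Enumerating the 6 paths from A2 to A6 and testing each for blocking by {A0, A4, A5}:
Path 1: A2 → A4 → A5 → A6
  A4 is a chain here and A4 is conditioned on, so the path is blocked at A4.
Path 2: A2 → A4 → A5 ← A0 → A6
  A4 is a chain here and A4 is conditioned on, so the path is blocked at A4.
Path 3: A2 → A4 → A6
  A4 is a chain here and A4 is conditioned on, so the path is blocked at A4.
Path 4: A2 ← A0 → A5 → A6
  A0 is a fork here and A0 is conditioned on, so the path is blocked at A0.
Path 5: A2 ← A0 → A5 ← A4 → A6
  A0 is a fork here and A0 is conditioned on, so the path is blocked at A0.
Path 6: A2 ← A0 → A6
  A0 is a fork here and A0 is conditioned on, so the path is blocked at A0.
Every path is blocked, so A2 and A6 are d-separated given {A0, A4, A5}.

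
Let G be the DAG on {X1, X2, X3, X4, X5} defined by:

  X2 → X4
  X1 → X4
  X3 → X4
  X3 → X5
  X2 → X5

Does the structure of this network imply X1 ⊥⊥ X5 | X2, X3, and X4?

Yes

We examine all 2 paths between X1 and X5:
Path 1: X1 → X4 ← X2 → X5
  X2 is a fork here and X2 is conditioned on, so the path is blocked at X2.
Path 2: X1 → X4 ← X3 → X5
  X3 is a fork here and X3 is conditioned on, so the path is blocked at X3.
All paths are blocked; X1 ⊥ X5 | {X2, X3, X4} holds.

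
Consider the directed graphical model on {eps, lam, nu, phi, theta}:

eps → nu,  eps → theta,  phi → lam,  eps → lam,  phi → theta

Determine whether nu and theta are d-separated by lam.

There are 2 undirected paths between nu and theta; checking each against the conditioning set {lam}:
Path 1: nu ← eps → lam ← phi → theta
  eps is a fork and eps is not conditioned on; lam is a collider and lam is conditioned on, which opens it; phi is a fork and phi is not conditioned on — no node blocks this path, so it is active.
Path 2: nu ← eps → theta
  eps is a fork and eps is not conditioned on — no node blocks this path, so it is active.
At least one path is unblocked, so d-separation fails.

No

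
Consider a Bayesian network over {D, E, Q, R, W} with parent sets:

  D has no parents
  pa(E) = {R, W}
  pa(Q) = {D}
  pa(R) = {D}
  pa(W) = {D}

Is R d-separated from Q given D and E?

Yes

There are 2 undirected paths between R and Q; checking each against the conditioning set {D, E}:
Path 1: R → E ← W ← D → Q
  D is a fork here and D is conditioned on, so the path is blocked at D.
Path 2: R ← D → Q
  D is a fork here and D is conditioned on, so the path is blocked at D.
Since every path is blocked, d-separation holds.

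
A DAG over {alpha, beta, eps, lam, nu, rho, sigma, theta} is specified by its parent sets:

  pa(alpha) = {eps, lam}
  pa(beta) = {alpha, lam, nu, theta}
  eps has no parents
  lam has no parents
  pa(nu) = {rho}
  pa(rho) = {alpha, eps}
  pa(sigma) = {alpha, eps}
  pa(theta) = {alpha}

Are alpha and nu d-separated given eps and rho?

Yes

We examine all 6 paths between alpha and nu:
  1. alpha → sigma ← eps → rho → nu — sigma:collider[blocks]; eps:fork[blocks]; rho:chain[blocks] ⇒ blocked
  2. alpha ← lam → beta ← nu — lam:fork[open]; beta:collider[blocks] ⇒ blocked
  3. alpha → theta → beta ← nu — theta:chain[open]; beta:collider[blocks] ⇒ blocked
  4. alpha → beta ← nu — beta:collider[blocks] ⇒ blocked
  5. alpha → rho → nu — rho:chain[blocks] ⇒ blocked
  6. alpha ← eps → rho → nu — eps:fork[blocks]; rho:chain[blocks] ⇒ blocked
All paths are blocked; alpha ⊥ nu | {eps, rho} holds.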